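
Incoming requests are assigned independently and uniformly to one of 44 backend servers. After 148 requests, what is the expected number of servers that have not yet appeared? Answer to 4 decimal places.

1.4648

For each server, P(unseen after 148) = (43/44)^148 = 0.03329.
By linearity of expectation, E[unseen] = 44·(43/44)^148 = 1.46483.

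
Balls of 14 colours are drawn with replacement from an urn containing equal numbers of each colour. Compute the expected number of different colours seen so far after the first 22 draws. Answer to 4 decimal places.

For each colour, P(seen in 22 draws) = 1 - (13/14)^22 = 0.80414.
By linearity of expectation, E[distinct seen] = 14·(1 - (13/14)^22) = 11.25802.

11.2580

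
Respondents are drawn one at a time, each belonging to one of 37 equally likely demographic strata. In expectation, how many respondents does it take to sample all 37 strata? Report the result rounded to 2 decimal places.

155.46

After k distinct strata have appeared, the next respondent gives a new one with probability (37-k)/37, so the expected wait for the (k+1)-th is 37/(37-k).
E[T] = 37/37 + 37/36 + 37/35 + ... + 37/2 + 37/1 = 37·H_{37}.
H_{37} = 4.202, so E[T] = 155.459.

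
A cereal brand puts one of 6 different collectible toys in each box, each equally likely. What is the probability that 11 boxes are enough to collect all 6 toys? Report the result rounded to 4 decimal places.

0.3562

Let A_i be the event that toy i is missing after 11 boxes. By inclusion–exclusion on the A_i,
P(all seen) = Σ_{j=0}^{6} (-1)^j C(6,j)((6-j)/6)^11
= 1.00000 - 0.80753 + 0.17342 - 0.00977 + 0.00008 - 0.00000 + 0.00000
= 0.35621.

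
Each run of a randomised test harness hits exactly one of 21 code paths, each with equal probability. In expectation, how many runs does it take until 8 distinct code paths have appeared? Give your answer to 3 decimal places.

With k distinct code paths already seen, the next new one arrives after an expected 21/(21-k) runs.
Sum over k = 0,...,7: E = 21/21 + 21/20 + 21/19 + ... + 21/15 + 21/14 = 9.7697.

9.770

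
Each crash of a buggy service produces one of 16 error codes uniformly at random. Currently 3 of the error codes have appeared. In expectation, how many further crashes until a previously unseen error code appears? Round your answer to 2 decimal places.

1.23

The number of crashes until the next new error code is geometric with success probability 13/16, so its mean is 16/13.
E = 16/13 = 1.231.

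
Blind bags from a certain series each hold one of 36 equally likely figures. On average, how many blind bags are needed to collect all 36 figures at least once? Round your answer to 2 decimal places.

150.28

Split into phases: going from k distinct to k+1 distinct takes on average 36/(36-k) blind bags.
E[T] = 36/36 + 36/35 + 36/34 + ... + 36/2 + 36/1 = 36·H_{36}.
H_{36} = 4.175, so E[T] = 150.284.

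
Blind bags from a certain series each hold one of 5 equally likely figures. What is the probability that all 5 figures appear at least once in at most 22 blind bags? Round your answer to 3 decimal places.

By inclusion–exclusion over which figures are missing,
P(all seen) = Σ_{j=0}^{5} (-1)^j C(5,j)((5-j)/5)^22
= 1.0000 - 0.0369 + 0.0001 - 0.0000 + 0.0000 - 0.0000
= 0.9632.

0.963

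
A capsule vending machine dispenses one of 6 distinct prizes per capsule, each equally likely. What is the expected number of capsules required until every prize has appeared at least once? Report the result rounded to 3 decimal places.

After k distinct prizes have appeared, the next capsule gives a new one with probability (6-k)/6, so the expected wait for the (k+1)-th is 6/(6-k).
E[T] = 6/6 + 6/5 + 6/4 + 6/3 + 6/2 + 6/1 = 6·H_{6}.
H_{6} = 2.4500, so E[T] = 14.7000.

14.700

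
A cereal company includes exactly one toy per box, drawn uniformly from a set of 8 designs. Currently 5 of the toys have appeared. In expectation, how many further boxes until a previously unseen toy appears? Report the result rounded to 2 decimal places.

2.67

The number of boxes until the next new toy is geometric with success probability 3/8, so its mean is 8/3.
E = 8/3 = 2.667.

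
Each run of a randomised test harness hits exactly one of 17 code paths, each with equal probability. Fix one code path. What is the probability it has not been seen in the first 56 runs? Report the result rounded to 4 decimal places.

On each run the fixed code path fails to appear with probability 16/17.
P(still missing after 56) = (16/17)^56 = 0.03354.

0.0335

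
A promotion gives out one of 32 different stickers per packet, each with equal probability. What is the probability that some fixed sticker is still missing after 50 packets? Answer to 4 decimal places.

On each packet the fixed sticker fails to appear with probability 31/32.
P(still missing after 50) = (31/32)^50 = 0.20445.

0.2044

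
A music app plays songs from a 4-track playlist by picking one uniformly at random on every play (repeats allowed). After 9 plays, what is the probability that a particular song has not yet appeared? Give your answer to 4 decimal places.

On each play the fixed song fails to appear with probability 3/4.
P(still missing after 9) = (3/4)^9 = 0.07508.

0.0751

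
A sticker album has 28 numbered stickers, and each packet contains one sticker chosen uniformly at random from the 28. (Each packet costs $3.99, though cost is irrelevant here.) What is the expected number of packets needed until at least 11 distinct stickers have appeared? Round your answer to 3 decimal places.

Going from k to k+1 distinct takes a geometric number of packets with mean 28/(28-k).
Sum over k = 0,...,10: E = 28/28 + 28/27 + 28/26 + ... + 28/19 + 28/18 = 13.6533.

13.653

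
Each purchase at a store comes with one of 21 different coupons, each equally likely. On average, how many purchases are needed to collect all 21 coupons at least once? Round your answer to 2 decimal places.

76.55

The wait to go from k to k+1 distinct coupons is geometric with mean 21/(21-k).
E[T] = 21/21 + 21/20 + 21/19 + ... + 21/2 + 21/1 = 21·H_{21}.
H_{21} = 3.645, so E[T] = 76.553.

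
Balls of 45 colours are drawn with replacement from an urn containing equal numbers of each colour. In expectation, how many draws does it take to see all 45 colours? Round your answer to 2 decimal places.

The wait to go from k to k+1 distinct colours is geometric with mean 45/(45-k).
E[T] = 45/45 + 45/44 + 45/43 + ... + 45/2 + 45/1 = 45·H_{45}.
H_{45} = 4.395, so E[T] = 197.773.

197.77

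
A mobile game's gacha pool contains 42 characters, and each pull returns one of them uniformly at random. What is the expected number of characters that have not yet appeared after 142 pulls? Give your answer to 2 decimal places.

1.37

For each character, P(unseen after 142) = (41/42)^142 = 0.033.
By linearity of expectation, E[unseen] = 42·(41/42)^142 = 1.371.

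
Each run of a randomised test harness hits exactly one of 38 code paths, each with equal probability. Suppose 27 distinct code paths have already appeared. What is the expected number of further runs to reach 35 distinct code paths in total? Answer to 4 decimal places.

With k distinct code paths already seen, the next new one takes an expected 38/(38-k) runs.
Sum over k = 27,...,34: E = 38/11 + 38/10 + 38/9 + ... + 38/5 + 38/4 = 45.08867.

45.0887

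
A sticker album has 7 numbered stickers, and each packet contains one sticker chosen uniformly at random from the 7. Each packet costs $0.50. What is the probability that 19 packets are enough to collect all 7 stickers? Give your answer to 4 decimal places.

Let A_i be the event that sticker i is missing after 19 packets. By inclusion–exclusion on the A_i,
P(all seen) = Σ_{j=0}^{7} (-1)^j C(7,j)((7-j)/7)^19
= 1.00000 - 0.37420 + 0.03514 - 0.00084 + 0.00000 - 0.00000 + 0.00000 - 0.00000
= 0.66009.

0.6601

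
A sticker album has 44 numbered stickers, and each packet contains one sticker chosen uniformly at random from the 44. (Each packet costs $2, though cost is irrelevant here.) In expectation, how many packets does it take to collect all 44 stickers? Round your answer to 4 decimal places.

Split into phases: going from k distinct to k+1 distinct takes on average 44/(44-k) packets.
E[T] = 44/44 + 44/43 + 44/42 + ... + 44/2 + 44/1 = 44·H_{44}.
H_{44} = 4.37273, so E[T] = 192.39994.

192.3999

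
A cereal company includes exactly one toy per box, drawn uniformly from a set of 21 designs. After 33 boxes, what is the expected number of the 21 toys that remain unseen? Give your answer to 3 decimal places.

4.197

For each toy, P(unseen after 33) = (20/21)^33 = 0.1999.
By linearity of expectation, E[unseen] = 21·(20/21)^33 = 4.1973.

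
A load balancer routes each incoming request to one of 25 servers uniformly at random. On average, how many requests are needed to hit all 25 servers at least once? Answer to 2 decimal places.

95.40

Split into phases: going from k distinct to k+1 distinct takes on average 25/(25-k) requests.
E[T] = 25/25 + 25/24 + 25/23 + ... + 25/2 + 25/1 = 25·H_{25}.
H_{25} = 3.816, so E[T] = 95.399.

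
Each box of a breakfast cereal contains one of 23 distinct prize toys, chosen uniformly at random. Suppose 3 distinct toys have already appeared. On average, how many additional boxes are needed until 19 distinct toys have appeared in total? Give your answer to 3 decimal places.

The wait to go from k to k+1 distinct toys is geometric with mean 23/(23-k).
Sum over k = 3,...,18: E = 23/20 + 23/19 + 23/18 + ... + 23/6 + 23/5 = 34.8313.

34.831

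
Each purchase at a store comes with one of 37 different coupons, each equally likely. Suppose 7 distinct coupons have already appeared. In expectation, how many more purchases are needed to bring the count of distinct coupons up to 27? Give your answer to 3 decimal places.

From k distinct to k+1 distinct takes on average 37/(37-k) purchases.
Sum over k = 7,...,26: E = 37/30 + 37/29 + 37/28 + ... + 37/12 + 37/11 = 39.4427.

39.443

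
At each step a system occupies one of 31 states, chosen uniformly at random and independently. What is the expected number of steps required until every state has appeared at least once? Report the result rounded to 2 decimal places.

124.84

Split into phases: going from k distinct to k+1 distinct takes on average 31/(31-k) steps.
E[T] = 31/31 + 31/30 + 31/29 + ... + 31/2 + 31/1 = 31·H_{31}.
H_{31} = 4.027, so E[T] = 124.845.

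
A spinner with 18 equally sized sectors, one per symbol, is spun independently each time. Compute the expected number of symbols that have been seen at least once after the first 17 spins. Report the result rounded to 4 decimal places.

11.1880

For each symbol, P(seen in 17 spins) = 1 - (17/18)^17 = 0.62156.
By linearity of expectation, E[distinct seen] = 18·(1 - (17/18)^17) = 11.18805.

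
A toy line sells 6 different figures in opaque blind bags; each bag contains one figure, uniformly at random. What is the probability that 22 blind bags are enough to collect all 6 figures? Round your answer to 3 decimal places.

By inclusion–exclusion over which figures are missing,
P(all seen) = Σ_{j=0}^{6} (-1)^j C(6,j)((6-j)/6)^22
= 1.0000 - 0.1087 + 0.0020 - 0.0000 + 0.0000 - 0.0000 + 0.0000
= 0.8933.

0.893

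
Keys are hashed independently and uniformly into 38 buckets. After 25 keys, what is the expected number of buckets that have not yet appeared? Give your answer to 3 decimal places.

For each bucket, P(unseen after 25) = (37/38)^25 = 0.5134.
By linearity of expectation, E[unseen] = 38·(37/38)^25 = 19.5091.

19.509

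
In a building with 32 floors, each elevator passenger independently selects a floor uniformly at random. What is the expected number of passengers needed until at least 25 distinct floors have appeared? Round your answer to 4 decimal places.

Going from k to k+1 distinct takes a geometric number of passengers with mean 32/(32-k).
Sum over k = 0,...,24: E = 32/32 + 32/31 + 32/30 + ... + 32/9 + 32/8 = 46.90042.

46.9004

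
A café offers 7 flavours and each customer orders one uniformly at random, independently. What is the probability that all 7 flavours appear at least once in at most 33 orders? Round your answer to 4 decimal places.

0.9571

By inclusion–exclusion over which flavours are missing,
P(all seen) = Σ_{j=0}^{7} (-1)^j C(7,j)((7-j)/7)^33
= 1.00000 - 0.04324 + 0.00032 - 0.00000 + 0.00000 - 0.00000 + 0.00000 - 0.00000
= 0.95708.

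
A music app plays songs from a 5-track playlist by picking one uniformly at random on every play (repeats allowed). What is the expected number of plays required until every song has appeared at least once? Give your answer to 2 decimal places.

Split into phases: going from k distinct to k+1 distinct takes on average 5/(5-k) plays.
E[T] = 5/5 + 5/4 + 5/3 + 5/2 + 5/1 = 5·H_{5}.
H_{5} = 2.283, so E[T] = 11.417.

11.42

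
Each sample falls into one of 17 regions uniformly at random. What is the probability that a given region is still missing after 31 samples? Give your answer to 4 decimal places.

On each sample the fixed region fails to appear with probability 16/17.
P(still missing after 31) = (16/17)^31 = 0.15269.

0.1527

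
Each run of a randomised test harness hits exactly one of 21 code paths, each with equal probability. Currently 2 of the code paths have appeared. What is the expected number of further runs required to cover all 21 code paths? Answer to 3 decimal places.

74.503

With k distinct code paths already seen, the next new one takes an expected 21/(21-k) runs.
Sum over k = 2,...,20: E = 21/19 + 21/18 + 21/17 + ... + 21/2 + 21/1 = 74.5025.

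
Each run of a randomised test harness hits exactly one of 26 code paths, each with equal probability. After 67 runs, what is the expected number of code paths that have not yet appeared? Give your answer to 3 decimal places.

For each code path, P(unseen after 67) = (25/26)^67 = 0.0722.
By linearity of expectation, E[unseen] = 26·(25/26)^67 = 1.8782.

1.878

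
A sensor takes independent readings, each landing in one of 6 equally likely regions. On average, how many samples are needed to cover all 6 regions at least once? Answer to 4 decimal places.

14.7000

After k distinct regions have appeared, the next sample gives a new one with probability (6-k)/6, so the expected wait for the (k+1)-th is 6/(6-k).
E[T] = 6/6 + 6/5 + 6/4 + 6/3 + 6/2 + 6/1 = 6·H_{6}.
H_{6} = 2.45000, so E[T] = 14.70000.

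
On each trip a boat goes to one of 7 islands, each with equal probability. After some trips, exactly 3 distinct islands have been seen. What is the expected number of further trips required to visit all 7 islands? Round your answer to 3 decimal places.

14.583

With k distinct islands already seen, the next new one takes an expected 7/(7-k) trips.
Sum over k = 3,...,6: E = 7/4 + 7/3 + 7/2 + 7/1 = 14.5833.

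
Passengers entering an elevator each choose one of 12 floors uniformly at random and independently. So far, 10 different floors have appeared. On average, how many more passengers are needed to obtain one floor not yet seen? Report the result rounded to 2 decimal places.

Each passenger yields a new floor with probability (12-10)/12 = 2/12, so the wait is geometric with mean 12/2.
E = 12/2 = 6.000.

6.00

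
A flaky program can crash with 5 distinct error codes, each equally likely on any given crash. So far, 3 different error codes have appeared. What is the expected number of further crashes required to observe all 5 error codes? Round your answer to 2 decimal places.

The wait to go from k to k+1 distinct error codes is geometric with mean 5/(5-k).
Sum over k = 3,...,4: E = 5/2 + 5/1 = 7.500.

7.50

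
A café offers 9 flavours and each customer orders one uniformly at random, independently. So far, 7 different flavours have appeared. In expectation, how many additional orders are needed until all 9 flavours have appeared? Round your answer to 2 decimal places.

13.50

From k distinct to k+1 distinct takes on average 9/(9-k) orders.
Sum over k = 7,...,8: E = 9/2 + 9/1 = 13.500.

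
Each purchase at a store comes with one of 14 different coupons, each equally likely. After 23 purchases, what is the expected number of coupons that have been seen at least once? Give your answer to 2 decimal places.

11.45

For each coupon, P(seen in 23 purchases) = 1 - (13/14)^23 = 0.818.
By linearity of expectation, E[distinct seen] = 14·(1 - (13/14)^23) = 11.454.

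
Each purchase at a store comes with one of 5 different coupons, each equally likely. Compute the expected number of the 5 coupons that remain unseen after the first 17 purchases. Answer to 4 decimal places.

0.1126

For each coupon, P(unseen after 17) = (4/5)^17 = 0.02252.
By linearity of expectation, E[unseen] = 5·(4/5)^17 = 0.11259.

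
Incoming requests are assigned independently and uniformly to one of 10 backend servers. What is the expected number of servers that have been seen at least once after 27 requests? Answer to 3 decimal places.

9.419

For each server, P(seen in 27 requests) = 1 - (9/10)^27 = 0.9419.
By linearity of expectation, E[distinct seen] = 10·(1 - (9/10)^27) = 9.4185.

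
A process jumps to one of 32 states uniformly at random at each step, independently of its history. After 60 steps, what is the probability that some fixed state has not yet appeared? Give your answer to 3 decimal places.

0.149

Each step misses the fixed state with probability (32-1)/32 = 31/32, independently.
P(still missing after 60) = (31/32)^60 = 0.1488.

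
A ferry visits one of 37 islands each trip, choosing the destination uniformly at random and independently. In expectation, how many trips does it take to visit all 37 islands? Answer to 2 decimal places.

The wait to go from k to k+1 distinct islands is geometric with mean 37/(37-k).
E[T] = 37/37 + 37/36 + 37/35 + ... + 37/2 + 37/1 = 37·H_{37}.
H_{37} = 4.202, so E[T] = 155.459.

155.46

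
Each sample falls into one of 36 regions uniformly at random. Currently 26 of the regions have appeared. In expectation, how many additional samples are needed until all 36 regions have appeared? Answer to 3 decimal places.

105.443

With k distinct regions already seen, the next new one takes an expected 36/(36-k) samples.
Sum over k = 26,...,35: E = 36/10 + 36/9 + 36/8 + ... + 36/2 + 36/1 = 105.4429.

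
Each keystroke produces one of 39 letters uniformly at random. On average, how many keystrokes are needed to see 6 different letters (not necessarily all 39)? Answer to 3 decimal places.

With k distinct letters already seen, the next new one arrives after an expected 39/(39-k) keystrokes.
Sum over k = 0,...,5: E = 39/39 + 39/38 + 39/37 + 39/36 + 39/35 + 39/34 = 6.4250.

6.425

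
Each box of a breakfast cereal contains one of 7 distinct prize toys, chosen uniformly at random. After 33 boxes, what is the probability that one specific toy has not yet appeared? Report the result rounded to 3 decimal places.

On each box the fixed toy fails to appear with probability 6/7.
P(still missing after 33) = (6/7)^33 = 0.0062.

0.006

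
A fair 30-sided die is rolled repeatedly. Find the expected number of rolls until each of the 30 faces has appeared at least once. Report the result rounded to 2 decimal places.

119.85

After k distinct faces have appeared, the next roll gives a new one with probability (30-k)/30, so the expected wait for the (k+1)-th is 30/(30-k).
E[T] = 30/30 + 30/29 + 30/28 + ... + 30/2 + 30/1 = 30·H_{30}.
H_{30} = 3.995, so E[T] = 119.850.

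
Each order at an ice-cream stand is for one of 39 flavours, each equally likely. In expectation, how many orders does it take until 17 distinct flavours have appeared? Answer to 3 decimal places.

21.946

With k distinct flavours already seen, the next new one arrives after an expected 39/(39-k) orders.
Sum over k = 0,...,16: E = 39/39 + 39/38 + 39/37 + ... + 39/24 + 39/23 = 21.9465.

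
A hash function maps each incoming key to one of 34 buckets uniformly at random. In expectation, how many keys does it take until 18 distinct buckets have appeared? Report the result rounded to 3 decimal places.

With k distinct buckets already seen, the next new one arrives after an expected 34/(34-k) keys.
Sum over k = 0,...,17: E = 34/34 + 34/33 + 34/32 + ... + 34/18 + 34/17 = 25.0744.

25.074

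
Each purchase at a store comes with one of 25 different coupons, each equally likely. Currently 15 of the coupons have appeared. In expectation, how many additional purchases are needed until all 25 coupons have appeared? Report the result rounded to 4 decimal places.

73.2242

The wait to go from k to k+1 distinct coupons is geometric with mean 25/(25-k).
Sum over k = 15,...,24: E = 25/10 + 25/9 + 25/8 + ... + 25/2 + 25/1 = 73.22421.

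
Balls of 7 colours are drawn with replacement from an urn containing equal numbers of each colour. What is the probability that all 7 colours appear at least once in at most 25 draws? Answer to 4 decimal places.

0.8562

Let A_i be the event that colour i is missing after 25 draws. By inclusion–exclusion on the A_i,
P(all seen) = Σ_{j=0}^{7} (-1)^j C(7,j)((7-j)/7)^25
= 1.00000 - 0.14840 + 0.00467 - 0.00003 + 0.00000 - 0.00000 + 0.00000 - 0.00000
= 0.85624.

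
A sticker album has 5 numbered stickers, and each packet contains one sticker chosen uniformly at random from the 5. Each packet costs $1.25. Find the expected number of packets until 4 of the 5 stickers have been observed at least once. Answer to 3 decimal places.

6.417

Going from k to k+1 distinct takes a geometric number of packets with mean 5/(5-k).
Sum over k = 0,...,3: E = 5/5 + 5/4 + 5/3 + 5/2 = 6.4167.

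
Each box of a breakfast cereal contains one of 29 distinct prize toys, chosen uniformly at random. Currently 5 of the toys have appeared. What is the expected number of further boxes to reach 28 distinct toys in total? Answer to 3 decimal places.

From k distinct to k+1 distinct takes on average 29/(29-k) boxes.
Sum over k = 5,...,27: E = 29/24 + 29/23 + 29/22 + ... + 29/3 + 29/2 = 80.5028.

80.503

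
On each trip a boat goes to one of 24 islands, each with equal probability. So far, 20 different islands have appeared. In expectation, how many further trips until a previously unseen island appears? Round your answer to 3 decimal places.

The number of trips until the next new island is geometric with success probability 4/24, so its mean is 24/4.
E = 24/4 = 6.0000.

6.000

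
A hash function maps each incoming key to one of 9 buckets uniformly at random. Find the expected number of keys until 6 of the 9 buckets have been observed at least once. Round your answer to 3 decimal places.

8.961

With k distinct buckets already seen, the next new one arrives after an expected 9/(9-k) keys.
Sum over k = 0,...,5: E = 9/9 + 9/8 + 9/7 + 9/6 + 9/5 + 9/4 = 8.9607.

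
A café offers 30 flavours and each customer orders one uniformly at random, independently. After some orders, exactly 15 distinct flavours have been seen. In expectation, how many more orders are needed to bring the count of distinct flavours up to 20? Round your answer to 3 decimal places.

11.678

The wait to go from k to k+1 distinct flavours is geometric with mean 30/(30-k).
Sum over k = 15,...,19: E = 30/15 + 30/14 + 30/13 + 30/12 + 30/11 = 11.6778.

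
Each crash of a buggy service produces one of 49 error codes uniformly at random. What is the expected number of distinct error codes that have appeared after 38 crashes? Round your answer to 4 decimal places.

For each error code, P(seen in 38 crashes) = 1 - (48/49)^38 = 0.54321.
By linearity of expectation, E[distinct seen] = 49·(1 - (48/49)^38) = 26.61732.

26.6173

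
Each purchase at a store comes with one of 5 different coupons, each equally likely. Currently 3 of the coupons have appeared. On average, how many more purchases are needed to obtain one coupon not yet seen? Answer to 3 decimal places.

2.500

Each purchase yields a new coupon with probability (5-3)/5 = 2/5, so the wait is geometric with mean 5/2.
E = 5/2 = 2.5000.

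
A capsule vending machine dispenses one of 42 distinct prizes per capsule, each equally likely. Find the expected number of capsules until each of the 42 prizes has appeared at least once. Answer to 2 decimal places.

181.72

After k distinct prizes have appeared, the next capsule gives a new one with probability (42-k)/42, so the expected wait for the (k+1)-th is 42/(42-k).
E[T] = 42/42 + 42/41 + 42/40 + ... + 42/2 + 42/1 = 42·H_{42}.
H_{42} = 4.327, so E[T] = 181.723.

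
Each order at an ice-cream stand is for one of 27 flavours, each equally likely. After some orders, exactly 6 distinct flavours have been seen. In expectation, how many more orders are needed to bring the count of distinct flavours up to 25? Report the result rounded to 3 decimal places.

From k distinct to k+1 distinct takes on average 27/(27-k) orders.
Sum over k = 6,...,24: E = 27/21 + 27/20 + 27/19 + ... + 27/4 + 27/3 = 57.9247.

57.925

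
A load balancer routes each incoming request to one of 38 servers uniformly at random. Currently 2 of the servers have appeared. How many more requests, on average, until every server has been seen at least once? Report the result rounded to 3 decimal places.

From k distinct to k+1 distinct takes on average 38/(38-k) requests.
Sum over k = 2,...,37: E = 38/36 + 38/35 + 38/34 + ... + 38/2 + 38/1 = 158.6332.

158.633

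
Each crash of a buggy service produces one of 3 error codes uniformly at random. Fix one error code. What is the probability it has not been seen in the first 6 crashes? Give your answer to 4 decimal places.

On each crash the fixed error code fails to appear with probability 2/3.
P(still missing after 6) = (2/3)^6 = 0.08779.

0.0878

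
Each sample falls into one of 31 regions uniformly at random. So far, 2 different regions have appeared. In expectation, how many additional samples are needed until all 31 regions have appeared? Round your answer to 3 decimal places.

With k distinct regions already seen, the next new one takes an expected 31/(31-k) samples.
Sum over k = 2,...,30: E = 31/29 + 31/28 + 31/27 + ... + 31/2 + 31/1 = 122.8113.

122.811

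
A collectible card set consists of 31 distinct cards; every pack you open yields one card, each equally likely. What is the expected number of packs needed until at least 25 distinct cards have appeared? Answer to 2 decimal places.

With k distinct cards already seen, the next new one arrives after an expected 31/(31-k) packs.
Sum over k = 0,...,24: E = 31/31 + 31/30 + 31/29 + ... + 31/8 + 31/7 = 48.895.

48.89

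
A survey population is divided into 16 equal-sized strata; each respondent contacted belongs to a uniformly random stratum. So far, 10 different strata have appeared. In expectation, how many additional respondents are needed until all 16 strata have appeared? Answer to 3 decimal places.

The wait to go from k to k+1 distinct strata is geometric with mean 16/(16-k).
Sum over k = 10,...,15: E = 16/6 + 16/5 + 16/4 + 16/3 + 16/2 + 16/1 = 39.2000.

39.200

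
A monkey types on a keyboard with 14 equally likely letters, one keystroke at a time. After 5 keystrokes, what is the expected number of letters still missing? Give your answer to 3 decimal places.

9.665

For each letter, P(unseen after 5) = (13/14)^5 = 0.6904.
By linearity of expectation, E[unseen] = 14·(13/14)^5 = 9.6651.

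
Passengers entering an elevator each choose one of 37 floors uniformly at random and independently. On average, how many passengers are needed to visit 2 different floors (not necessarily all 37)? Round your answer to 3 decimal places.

2.028

Going from k to k+1 distinct takes a geometric number of passengers with mean 37/(37-k).
Sum over k = 0,...,1: E = 37/37 + 37/36 = 2.0278.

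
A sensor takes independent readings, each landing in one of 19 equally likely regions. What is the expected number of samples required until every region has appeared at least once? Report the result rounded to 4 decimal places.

67.4071

The wait to go from k to k+1 distinct regions is geometric with mean 19/(19-k).
E[T] = 19/19 + 19/18 + 19/17 + ... + 19/2 + 19/1 = 19·H_{19}.
H_{19} = 3.54774, so E[T] = 67.40705.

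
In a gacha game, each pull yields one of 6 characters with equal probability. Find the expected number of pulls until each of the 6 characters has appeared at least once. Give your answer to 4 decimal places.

14.7000

After k distinct characters have appeared, the next pull gives a new one with probability (6-k)/6, so the expected wait for the (k+1)-th is 6/(6-k).
E[T] = 6/6 + 6/5 + 6/4 + 6/3 + 6/2 + 6/1 = 6·H_{6}.
H_{6} = 2.45000, so E[T] = 14.70000.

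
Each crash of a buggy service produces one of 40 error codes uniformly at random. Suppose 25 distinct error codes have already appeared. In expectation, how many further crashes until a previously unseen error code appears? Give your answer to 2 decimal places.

2.67

The number of crashes until the next new error code is geometric with success probability 15/40, so its mean is 40/15.
E = 40/15 = 2.667.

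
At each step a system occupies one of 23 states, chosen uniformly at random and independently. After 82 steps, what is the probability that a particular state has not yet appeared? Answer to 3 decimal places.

0.026

On each step the fixed state fails to appear with probability 22/23.
P(still missing after 82) = (22/23)^82 = 0.0261.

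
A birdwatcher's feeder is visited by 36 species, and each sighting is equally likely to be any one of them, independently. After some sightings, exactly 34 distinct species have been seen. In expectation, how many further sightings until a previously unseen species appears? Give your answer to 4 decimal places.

18.0000

Each sighting yields a new species with probability (36-34)/36 = 2/36, so the wait is geometric with mean 36/2.
E = 36/2 = 18.00000.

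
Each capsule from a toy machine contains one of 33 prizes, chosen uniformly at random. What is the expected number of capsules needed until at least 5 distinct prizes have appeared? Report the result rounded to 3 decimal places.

5.334

With k distinct prizes already seen, the next new one arrives after an expected 33/(33-k) capsules.
Sum over k = 0,...,4: E = 33/33 + 33/32 + 33/31 + 33/30 + 33/29 = 5.3337.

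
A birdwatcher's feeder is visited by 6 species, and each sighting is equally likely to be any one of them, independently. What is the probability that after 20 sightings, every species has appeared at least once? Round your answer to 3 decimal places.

0.848

By inclusion–exclusion over which species are missing,
P(all seen) = Σ_{j=0}^{6} (-1)^j C(6,j)((6-j)/6)^20
= 1.0000 - 0.1565 + 0.0045 - 0.0000 + 0.0000 - 0.0000 + 0.0000
= 0.8480.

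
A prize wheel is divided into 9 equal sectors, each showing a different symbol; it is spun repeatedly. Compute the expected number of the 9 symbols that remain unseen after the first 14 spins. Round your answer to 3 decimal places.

For each symbol, P(unseen after 14) = (8/9)^14 = 0.1922.
By linearity of expectation, E[unseen] = 9·(8/9)^14 = 1.7302.

1.730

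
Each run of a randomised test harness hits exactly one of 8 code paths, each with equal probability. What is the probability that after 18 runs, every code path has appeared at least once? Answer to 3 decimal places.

0.423

Let A_i be the event that code path i is missing after 18 runs. By inclusion–exclusion on the A_i,
P(all seen) = Σ_{j=0}^{8} (-1)^j C(8,j)((8-j)/8)^18
= 1.0000 - 0.7232 + 0.1579 - 0.0119 + 0.0003 - 0.0000 + 0.0000 - 0.0000 + 0.0000
= 0.4231.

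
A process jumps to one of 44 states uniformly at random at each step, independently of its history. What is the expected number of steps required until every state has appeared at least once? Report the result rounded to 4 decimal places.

The wait to go from k to k+1 distinct states is geometric with mean 44/(44-k).
E[T] = 44/44 + 44/43 + 44/42 + ... + 44/2 + 44/1 = 44·H_{44}.
H_{44} = 4.37273, so E[T] = 192.39994.

192.3999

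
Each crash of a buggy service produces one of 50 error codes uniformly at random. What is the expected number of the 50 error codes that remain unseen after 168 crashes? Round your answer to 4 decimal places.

1.6786

For each error code, P(unseen after 168) = (49/50)^168 = 0.03357.
By linearity of expectation, E[unseen] = 50·(49/50)^168 = 1.67861.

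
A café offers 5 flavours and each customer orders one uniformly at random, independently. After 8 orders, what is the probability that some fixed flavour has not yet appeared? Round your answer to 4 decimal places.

On each order the fixed flavour fails to appear with probability 4/5.
P(still missing after 8) = (4/5)^8 = 0.16777.

0.1678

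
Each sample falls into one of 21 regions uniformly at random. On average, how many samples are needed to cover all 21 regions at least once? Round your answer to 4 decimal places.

76.5525

The wait to go from k to k+1 distinct regions is geometric with mean 21/(21-k).
E[T] = 21/21 + 21/20 + 21/19 + ... + 21/2 + 21/1 = 21·H_{21}.
H_{21} = 3.64536, so E[T] = 76.55253.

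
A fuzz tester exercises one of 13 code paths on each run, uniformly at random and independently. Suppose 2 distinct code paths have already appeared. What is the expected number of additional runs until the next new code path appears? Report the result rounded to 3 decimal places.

1.182

The number of runs until the next new code path is geometric with success probability 11/13, so its mean is 13/11.
E = 13/11 = 1.1818.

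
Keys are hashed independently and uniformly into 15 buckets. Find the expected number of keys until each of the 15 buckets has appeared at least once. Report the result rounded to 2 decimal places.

49.77

The wait to go from k to k+1 distinct buckets is geometric with mean 15/(15-k).
E[T] = 15/15 + 15/14 + 15/13 + ... + 15/2 + 15/1 = 15·H_{15}.
H_{15} = 3.318, so E[T] = 49.773.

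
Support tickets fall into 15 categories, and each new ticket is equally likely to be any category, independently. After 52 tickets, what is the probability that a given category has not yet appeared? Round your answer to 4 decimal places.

On each ticket the fixed category fails to appear with probability 14/15.
P(still missing after 52) = (14/15)^52 = 0.02766.

0.0277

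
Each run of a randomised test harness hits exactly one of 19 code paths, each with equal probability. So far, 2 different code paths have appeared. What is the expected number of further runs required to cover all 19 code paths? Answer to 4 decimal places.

65.3515

With k distinct code paths already seen, the next new one takes an expected 19/(19-k) runs.
Sum over k = 2,...,18: E = 19/17 + 19/16 + 19/15 + ... + 19/2 + 19/1 = 65.35150.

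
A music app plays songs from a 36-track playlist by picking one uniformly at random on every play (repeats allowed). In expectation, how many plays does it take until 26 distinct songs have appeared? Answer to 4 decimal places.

With k distinct songs already seen, the next new one arrives after an expected 36/(36-k) plays.
Sum over k = 0,...,25: E = 36/36 + 36/35 + 36/34 + ... + 36/12 + 36/11 = 44.84127.

44.8413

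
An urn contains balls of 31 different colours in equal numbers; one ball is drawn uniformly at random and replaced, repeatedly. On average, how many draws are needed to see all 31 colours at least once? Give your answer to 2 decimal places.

124.84

Split into phases: going from k distinct to k+1 distinct takes on average 31/(31-k) draws.
E[T] = 31/31 + 31/30 + 31/29 + ... + 31/2 + 31/1 = 31·H_{31}.
H_{31} = 4.027, so E[T] = 124.845.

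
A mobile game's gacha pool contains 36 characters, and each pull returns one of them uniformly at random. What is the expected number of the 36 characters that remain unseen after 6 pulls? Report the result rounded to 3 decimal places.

30.402

For each character, P(unseen after 6) = (35/36)^6 = 0.8445.
By linearity of expectation, E[unseen] = 36·(35/36)^6 = 30.4016.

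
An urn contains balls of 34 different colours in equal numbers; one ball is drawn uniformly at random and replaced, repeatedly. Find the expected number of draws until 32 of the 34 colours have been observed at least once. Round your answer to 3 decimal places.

With k distinct colours already seen, the next new one arrives after an expected 34/(34-k) draws.
Sum over k = 0,...,31: E = 34/34 + 34/33 + 34/32 + ... + 34/4 + 34/3 = 89.0191.

89.019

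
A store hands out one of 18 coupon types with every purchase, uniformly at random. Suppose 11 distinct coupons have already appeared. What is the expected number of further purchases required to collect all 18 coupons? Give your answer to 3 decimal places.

46.671

With k distinct coupons already seen, the next new one takes an expected 18/(18-k) purchases.
Sum over k = 11,...,17: E = 18/7 + 18/6 + 18/5 + ... + 18/2 + 18/1 = 46.6714.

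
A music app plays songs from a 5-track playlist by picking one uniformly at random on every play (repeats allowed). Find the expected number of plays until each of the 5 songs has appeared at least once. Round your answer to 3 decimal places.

The wait to go from k to k+1 distinct songs is geometric with mean 5/(5-k).
E[T] = 5/5 + 5/4 + 5/3 + 5/2 + 5/1 = 5·H_{5}.
H_{5} = 2.2833, so E[T] = 11.4167.

11.417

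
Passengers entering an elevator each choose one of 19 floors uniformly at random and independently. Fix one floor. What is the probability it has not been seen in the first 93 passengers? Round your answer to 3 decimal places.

On each passenger the fixed floor fails to appear with probability 18/19.
P(still missing after 93) = (18/19)^93 = 0.0066.

0.007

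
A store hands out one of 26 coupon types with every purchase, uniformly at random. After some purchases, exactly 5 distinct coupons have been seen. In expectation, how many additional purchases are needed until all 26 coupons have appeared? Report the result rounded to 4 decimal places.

94.7793

The wait to go from k to k+1 distinct coupons is geometric with mean 26/(26-k).
Sum over k = 5,...,25: E = 26/21 + 26/20 + 26/19 + ... + 26/2 + 26/1 = 94.77933.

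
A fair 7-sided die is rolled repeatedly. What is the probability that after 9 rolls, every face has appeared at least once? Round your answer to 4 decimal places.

By inclusion–exclusion over which faces are missing,
P(all seen) = Σ_{j=0}^{7} (-1)^j C(7,j)((7-j)/7)^9
= 1.00000 - 1.74814 + 1.01641 - 0.22737 + 0.01707 - 0.00027 + 0.00000 - 0.00000
= 0.05770.

0.0577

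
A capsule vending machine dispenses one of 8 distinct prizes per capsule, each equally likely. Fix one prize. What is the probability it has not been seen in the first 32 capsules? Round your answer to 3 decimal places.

0.014

Each capsule misses the fixed prize with probability (8-1)/8 = 7/8, independently.
P(still missing after 32) = (7/8)^32 = 0.0139.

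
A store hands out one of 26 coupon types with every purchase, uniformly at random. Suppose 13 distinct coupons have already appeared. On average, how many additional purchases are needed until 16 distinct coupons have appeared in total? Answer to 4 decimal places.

From k distinct to k+1 distinct takes on average 26/(26-k) purchases.
Sum over k = 13,...,15: E = 26/13 + 26/12 + 26/11 = 6.53030.

6.5303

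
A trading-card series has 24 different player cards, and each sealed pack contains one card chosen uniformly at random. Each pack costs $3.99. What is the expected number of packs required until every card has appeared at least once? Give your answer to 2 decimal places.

The wait to go from k to k+1 distinct cards is geometric with mean 24/(24-k).
E[T] = 24/24 + 24/23 + 24/22 + ... + 24/2 + 24/1 = 24·H_{24}.
H_{24} = 3.776, so E[T] = 90.623.

90.62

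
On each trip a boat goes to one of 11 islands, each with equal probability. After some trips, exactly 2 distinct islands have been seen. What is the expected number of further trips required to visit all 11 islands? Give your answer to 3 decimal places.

With k distinct islands already seen, the next new one takes an expected 11/(11-k) trips.
Sum over k = 2,...,10: E = 11/9 + 11/8 + 11/7 + ... + 11/2 + 11/1 = 31.1187.

31.119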